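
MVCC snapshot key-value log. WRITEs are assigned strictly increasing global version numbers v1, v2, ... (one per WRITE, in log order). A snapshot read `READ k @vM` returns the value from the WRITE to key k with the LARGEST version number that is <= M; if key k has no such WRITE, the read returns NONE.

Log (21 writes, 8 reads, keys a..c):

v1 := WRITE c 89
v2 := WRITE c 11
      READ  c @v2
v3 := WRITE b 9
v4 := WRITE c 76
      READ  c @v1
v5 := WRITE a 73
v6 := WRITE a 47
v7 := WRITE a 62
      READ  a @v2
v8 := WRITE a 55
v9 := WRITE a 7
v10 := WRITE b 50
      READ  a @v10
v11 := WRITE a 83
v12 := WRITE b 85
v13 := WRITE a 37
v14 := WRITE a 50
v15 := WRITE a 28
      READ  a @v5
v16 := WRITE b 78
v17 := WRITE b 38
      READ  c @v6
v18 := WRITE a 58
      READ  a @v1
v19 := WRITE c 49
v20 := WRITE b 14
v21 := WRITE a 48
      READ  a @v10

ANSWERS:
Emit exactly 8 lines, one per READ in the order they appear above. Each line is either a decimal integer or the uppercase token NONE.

v1: WRITE c=89  (c history now [(1, 89)])
v2: WRITE c=11  (c history now [(1, 89), (2, 11)])
READ c @v2: history=[(1, 89), (2, 11)] -> pick v2 -> 11
v3: WRITE b=9  (b history now [(3, 9)])
v4: WRITE c=76  (c history now [(1, 89), (2, 11), (4, 76)])
READ c @v1: history=[(1, 89), (2, 11), (4, 76)] -> pick v1 -> 89
v5: WRITE a=73  (a history now [(5, 73)])
v6: WRITE a=47  (a history now [(5, 73), (6, 47)])
v7: WRITE a=62  (a history now [(5, 73), (6, 47), (7, 62)])
READ a @v2: history=[(5, 73), (6, 47), (7, 62)] -> no version <= 2 -> NONE
v8: WRITE a=55  (a history now [(5, 73), (6, 47), (7, 62), (8, 55)])
v9: WRITE a=7  (a history now [(5, 73), (6, 47), (7, 62), (8, 55), (9, 7)])
v10: WRITE b=50  (b history now [(3, 9), (10, 50)])
READ a @v10: history=[(5, 73), (6, 47), (7, 62), (8, 55), (9, 7)] -> pick v9 -> 7
v11: WRITE a=83  (a history now [(5, 73), (6, 47), (7, 62), (8, 55), (9, 7), (11, 83)])
v12: WRITE b=85  (b history now [(3, 9), (10, 50), (12, 85)])
v13: WRITE a=37  (a history now [(5, 73), (6, 47), (7, 62), (8, 55), (9, 7), (11, 83), (13, 37)])
v14: WRITE a=50  (a history now [(5, 73), (6, 47), (7, 62), (8, 55), (9, 7), (11, 83), (13, 37), (14, 50)])
v15: WRITE a=28  (a history now [(5, 73), (6, 47), (7, 62), (8, 55), (9, 7), (11, 83), (13, 37), (14, 50), (15, 28)])
READ a @v5: history=[(5, 73), (6, 47), (7, 62), (8, 55), (9, 7), (11, 83), (13, 37), (14, 50), (15, 28)] -> pick v5 -> 73
v16: WRITE b=78  (b history now [(3, 9), (10, 50), (12, 85), (16, 78)])
v17: WRITE b=38  (b history now [(3, 9), (10, 50), (12, 85), (16, 78), (17, 38)])
READ c @v6: history=[(1, 89), (2, 11), (4, 76)] -> pick v4 -> 76
v18: WRITE a=58  (a history now [(5, 73), (6, 47), (7, 62), (8, 55), (9, 7), (11, 83), (13, 37), (14, 50), (15, 28), (18, 58)])
READ a @v1: history=[(5, 73), (6, 47), (7, 62), (8, 55), (9, 7), (11, 83), (13, 37), (14, 50), (15, 28), (18, 58)] -> no version <= 1 -> NONE
v19: WRITE c=49  (c history now [(1, 89), (2, 11), (4, 76), (19, 49)])
v20: WRITE b=14  (b history now [(3, 9), (10, 50), (12, 85), (16, 78), (17, 38), (20, 14)])
v21: WRITE a=48  (a history now [(5, 73), (6, 47), (7, 62), (8, 55), (9, 7), (11, 83), (13, 37), (14, 50), (15, 28), (18, 58), (21, 48)])
READ a @v10: history=[(5, 73), (6, 47), (7, 62), (8, 55), (9, 7), (11, 83), (13, 37), (14, 50), (15, 28), (18, 58), (21, 48)] -> pick v9 -> 7

Answer: 11
89
NONE
7
73
76
NONE
7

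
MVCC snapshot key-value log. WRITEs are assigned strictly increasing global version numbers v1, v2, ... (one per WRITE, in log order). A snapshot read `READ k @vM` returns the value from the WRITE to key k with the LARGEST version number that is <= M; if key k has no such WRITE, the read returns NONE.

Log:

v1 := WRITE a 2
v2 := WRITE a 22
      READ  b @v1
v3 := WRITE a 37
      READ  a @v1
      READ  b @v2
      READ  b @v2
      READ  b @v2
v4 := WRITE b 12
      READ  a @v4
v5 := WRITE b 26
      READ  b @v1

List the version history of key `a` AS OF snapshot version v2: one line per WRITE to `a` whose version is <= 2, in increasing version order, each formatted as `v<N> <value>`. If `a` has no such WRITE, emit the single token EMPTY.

Answer: v1 2
v2 22

Derivation:
Scan writes for key=a with version <= 2:
  v1 WRITE a 2 -> keep
  v2 WRITE a 22 -> keep
  v3 WRITE a 37 -> drop (> snap)
  v4 WRITE b 12 -> skip
  v5 WRITE b 26 -> skip
Collected: [(1, 2), (2, 22)]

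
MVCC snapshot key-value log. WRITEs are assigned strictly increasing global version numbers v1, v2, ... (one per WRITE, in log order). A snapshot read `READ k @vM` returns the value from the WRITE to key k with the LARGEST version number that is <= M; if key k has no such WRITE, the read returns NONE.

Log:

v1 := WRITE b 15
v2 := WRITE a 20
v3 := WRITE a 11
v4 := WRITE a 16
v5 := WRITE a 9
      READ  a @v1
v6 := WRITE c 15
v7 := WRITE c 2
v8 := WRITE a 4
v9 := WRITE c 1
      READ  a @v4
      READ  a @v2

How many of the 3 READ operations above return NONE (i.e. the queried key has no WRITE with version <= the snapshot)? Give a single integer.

v1: WRITE b=15  (b history now [(1, 15)])
v2: WRITE a=20  (a history now [(2, 20)])
v3: WRITE a=11  (a history now [(2, 20), (3, 11)])
v4: WRITE a=16  (a history now [(2, 20), (3, 11), (4, 16)])
v5: WRITE a=9  (a history now [(2, 20), (3, 11), (4, 16), (5, 9)])
READ a @v1: history=[(2, 20), (3, 11), (4, 16), (5, 9)] -> no version <= 1 -> NONE
v6: WRITE c=15  (c history now [(6, 15)])
v7: WRITE c=2  (c history now [(6, 15), (7, 2)])
v8: WRITE a=4  (a history now [(2, 20), (3, 11), (4, 16), (5, 9), (8, 4)])
v9: WRITE c=1  (c history now [(6, 15), (7, 2), (9, 1)])
READ a @v4: history=[(2, 20), (3, 11), (4, 16), (5, 9), (8, 4)] -> pick v4 -> 16
READ a @v2: history=[(2, 20), (3, 11), (4, 16), (5, 9), (8, 4)] -> pick v2 -> 20
Read results in order: ['NONE', '16', '20']
NONE count = 1

Answer: 1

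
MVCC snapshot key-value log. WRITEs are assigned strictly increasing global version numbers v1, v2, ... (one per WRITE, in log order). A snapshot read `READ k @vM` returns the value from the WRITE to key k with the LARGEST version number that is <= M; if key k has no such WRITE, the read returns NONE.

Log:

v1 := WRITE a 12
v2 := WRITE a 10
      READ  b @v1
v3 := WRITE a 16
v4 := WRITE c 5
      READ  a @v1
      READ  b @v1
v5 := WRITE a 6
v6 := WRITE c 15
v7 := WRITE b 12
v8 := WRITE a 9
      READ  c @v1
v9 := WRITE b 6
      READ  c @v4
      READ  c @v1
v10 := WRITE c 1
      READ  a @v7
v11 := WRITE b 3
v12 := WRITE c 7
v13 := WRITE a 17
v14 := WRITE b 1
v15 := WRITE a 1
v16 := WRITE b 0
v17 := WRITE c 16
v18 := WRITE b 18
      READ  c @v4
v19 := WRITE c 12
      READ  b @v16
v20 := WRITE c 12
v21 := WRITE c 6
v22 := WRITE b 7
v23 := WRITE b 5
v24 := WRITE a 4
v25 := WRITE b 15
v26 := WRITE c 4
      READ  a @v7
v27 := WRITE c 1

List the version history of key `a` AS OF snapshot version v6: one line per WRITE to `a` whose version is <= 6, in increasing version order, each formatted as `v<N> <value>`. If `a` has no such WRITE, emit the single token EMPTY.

Answer: v1 12
v2 10
v3 16
v5 6

Derivation:
Scan writes for key=a with version <= 6:
  v1 WRITE a 12 -> keep
  v2 WRITE a 10 -> keep
  v3 WRITE a 16 -> keep
  v4 WRITE c 5 -> skip
  v5 WRITE a 6 -> keep
  v6 WRITE c 15 -> skip
  v7 WRITE b 12 -> skip
  v8 WRITE a 9 -> drop (> snap)
  v9 WRITE b 6 -> skip
  v10 WRITE c 1 -> skip
  v11 WRITE b 3 -> skip
  v12 WRITE c 7 -> skip
  v13 WRITE a 17 -> drop (> snap)
  v14 WRITE b 1 -> skip
  v15 WRITE a 1 -> drop (> snap)
  v16 WRITE b 0 -> skip
  v17 WRITE c 16 -> skip
  v18 WRITE b 18 -> skip
  v19 WRITE c 12 -> skip
  v20 WRITE c 12 -> skip
  v21 WRITE c 6 -> skip
  v22 WRITE b 7 -> skip
  v23 WRITE b 5 -> skip
  v24 WRITE a 4 -> drop (> snap)
  v25 WRITE b 15 -> skip
  v26 WRITE c 4 -> skip
  v27 WRITE c 1 -> skip
Collected: [(1, 12), (2, 10), (3, 16), (5, 6)]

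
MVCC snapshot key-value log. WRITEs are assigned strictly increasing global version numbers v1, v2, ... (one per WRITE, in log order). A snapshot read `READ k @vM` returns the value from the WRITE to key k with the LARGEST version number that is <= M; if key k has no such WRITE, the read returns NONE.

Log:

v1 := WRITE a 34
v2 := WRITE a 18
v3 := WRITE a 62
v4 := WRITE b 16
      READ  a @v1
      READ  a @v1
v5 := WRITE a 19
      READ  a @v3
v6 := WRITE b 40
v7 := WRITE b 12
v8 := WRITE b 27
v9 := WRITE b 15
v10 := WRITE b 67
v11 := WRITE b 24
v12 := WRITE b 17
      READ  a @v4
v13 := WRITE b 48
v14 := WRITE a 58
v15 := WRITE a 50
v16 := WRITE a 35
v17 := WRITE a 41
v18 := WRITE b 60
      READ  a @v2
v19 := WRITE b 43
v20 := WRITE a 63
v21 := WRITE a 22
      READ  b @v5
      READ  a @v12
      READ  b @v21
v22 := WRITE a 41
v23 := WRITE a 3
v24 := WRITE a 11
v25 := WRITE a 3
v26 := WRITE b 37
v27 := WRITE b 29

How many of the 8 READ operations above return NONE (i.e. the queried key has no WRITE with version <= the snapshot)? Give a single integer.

Answer: 0

Derivation:
v1: WRITE a=34  (a history now [(1, 34)])
v2: WRITE a=18  (a history now [(1, 34), (2, 18)])
v3: WRITE a=62  (a history now [(1, 34), (2, 18), (3, 62)])
v4: WRITE b=16  (b history now [(4, 16)])
READ a @v1: history=[(1, 34), (2, 18), (3, 62)] -> pick v1 -> 34
READ a @v1: history=[(1, 34), (2, 18), (3, 62)] -> pick v1 -> 34
v5: WRITE a=19  (a history now [(1, 34), (2, 18), (3, 62), (5, 19)])
READ a @v3: history=[(1, 34), (2, 18), (3, 62), (5, 19)] -> pick v3 -> 62
v6: WRITE b=40  (b history now [(4, 16), (6, 40)])
v7: WRITE b=12  (b history now [(4, 16), (6, 40), (7, 12)])
v8: WRITE b=27  (b history now [(4, 16), (6, 40), (7, 12), (8, 27)])
v9: WRITE b=15  (b history now [(4, 16), (6, 40), (7, 12), (8, 27), (9, 15)])
v10: WRITE b=67  (b history now [(4, 16), (6, 40), (7, 12), (8, 27), (9, 15), (10, 67)])
v11: WRITE b=24  (b history now [(4, 16), (6, 40), (7, 12), (8, 27), (9, 15), (10, 67), (11, 24)])
v12: WRITE b=17  (b history now [(4, 16), (6, 40), (7, 12), (8, 27), (9, 15), (10, 67), (11, 24), (12, 17)])
READ a @v4: history=[(1, 34), (2, 18), (3, 62), (5, 19)] -> pick v3 -> 62
v13: WRITE b=48  (b history now [(4, 16), (6, 40), (7, 12), (8, 27), (9, 15), (10, 67), (11, 24), (12, 17), (13, 48)])
v14: WRITE a=58  (a history now [(1, 34), (2, 18), (3, 62), (5, 19), (14, 58)])
v15: WRITE a=50  (a history now [(1, 34), (2, 18), (3, 62), (5, 19), (14, 58), (15, 50)])
v16: WRITE a=35  (a history now [(1, 34), (2, 18), (3, 62), (5, 19), (14, 58), (15, 50), (16, 35)])
v17: WRITE a=41  (a history now [(1, 34), (2, 18), (3, 62), (5, 19), (14, 58), (15, 50), (16, 35), (17, 41)])
v18: WRITE b=60  (b history now [(4, 16), (6, 40), (7, 12), (8, 27), (9, 15), (10, 67), (11, 24), (12, 17), (13, 48), (18, 60)])
READ a @v2: history=[(1, 34), (2, 18), (3, 62), (5, 19), (14, 58), (15, 50), (16, 35), (17, 41)] -> pick v2 -> 18
v19: WRITE b=43  (b history now [(4, 16), (6, 40), (7, 12), (8, 27), (9, 15), (10, 67), (11, 24), (12, 17), (13, 48), (18, 60), (19, 43)])
v20: WRITE a=63  (a history now [(1, 34), (2, 18), (3, 62), (5, 19), (14, 58), (15, 50), (16, 35), (17, 41), (20, 63)])
v21: WRITE a=22  (a history now [(1, 34), (2, 18), (3, 62), (5, 19), (14, 58), (15, 50), (16, 35), (17, 41), (20, 63), (21, 22)])
READ b @v5: history=[(4, 16), (6, 40), (7, 12), (8, 27), (9, 15), (10, 67), (11, 24), (12, 17), (13, 48), (18, 60), (19, 43)] -> pick v4 -> 16
READ a @v12: history=[(1, 34), (2, 18), (3, 62), (5, 19), (14, 58), (15, 50), (16, 35), (17, 41), (20, 63), (21, 22)] -> pick v5 -> 19
READ b @v21: history=[(4, 16), (6, 40), (7, 12), (8, 27), (9, 15), (10, 67), (11, 24), (12, 17), (13, 48), (18, 60), (19, 43)] -> pick v19 -> 43
v22: WRITE a=41  (a history now [(1, 34), (2, 18), (3, 62), (5, 19), (14, 58), (15, 50), (16, 35), (17, 41), (20, 63), (21, 22), (22, 41)])
v23: WRITE a=3  (a history now [(1, 34), (2, 18), (3, 62), (5, 19), (14, 58), (15, 50), (16, 35), (17, 41), (20, 63), (21, 22), (22, 41), (23, 3)])
v24: WRITE a=11  (a history now [(1, 34), (2, 18), (3, 62), (5, 19), (14, 58), (15, 50), (16, 35), (17, 41), (20, 63), (21, 22), (22, 41), (23, 3), (24, 11)])
v25: WRITE a=3  (a history now [(1, 34), (2, 18), (3, 62), (5, 19), (14, 58), (15, 50), (16, 35), (17, 41), (20, 63), (21, 22), (22, 41), (23, 3), (24, 11), (25, 3)])
v26: WRITE b=37  (b history now [(4, 16), (6, 40), (7, 12), (8, 27), (9, 15), (10, 67), (11, 24), (12, 17), (13, 48), (18, 60), (19, 43), (26, 37)])
v27: WRITE b=29  (b history now [(4, 16), (6, 40), (7, 12), (8, 27), (9, 15), (10, 67), (11, 24), (12, 17), (13, 48), (18, 60), (19, 43), (26, 37), (27, 29)])
Read results in order: ['34', '34', '62', '62', '18', '16', '19', '43']
NONE count = 0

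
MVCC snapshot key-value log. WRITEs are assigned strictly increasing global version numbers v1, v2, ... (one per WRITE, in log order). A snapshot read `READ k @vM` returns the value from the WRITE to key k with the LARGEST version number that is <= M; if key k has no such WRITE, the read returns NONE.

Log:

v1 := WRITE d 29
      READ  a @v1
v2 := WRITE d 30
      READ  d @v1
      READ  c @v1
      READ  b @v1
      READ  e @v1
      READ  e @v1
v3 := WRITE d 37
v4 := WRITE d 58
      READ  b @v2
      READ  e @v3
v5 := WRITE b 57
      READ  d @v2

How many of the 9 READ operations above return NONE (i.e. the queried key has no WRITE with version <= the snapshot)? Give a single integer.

Answer: 7

Derivation:
v1: WRITE d=29  (d history now [(1, 29)])
READ a @v1: history=[] -> no version <= 1 -> NONE
v2: WRITE d=30  (d history now [(1, 29), (2, 30)])
READ d @v1: history=[(1, 29), (2, 30)] -> pick v1 -> 29
READ c @v1: history=[] -> no version <= 1 -> NONE
READ b @v1: history=[] -> no version <= 1 -> NONE
READ e @v1: history=[] -> no version <= 1 -> NONE
READ e @v1: history=[] -> no version <= 1 -> NONE
v3: WRITE d=37  (d history now [(1, 29), (2, 30), (3, 37)])
v4: WRITE d=58  (d history now [(1, 29), (2, 30), (3, 37), (4, 58)])
READ b @v2: history=[] -> no version <= 2 -> NONE
READ e @v3: history=[] -> no version <= 3 -> NONE
v5: WRITE b=57  (b history now [(5, 57)])
READ d @v2: history=[(1, 29), (2, 30), (3, 37), (4, 58)] -> pick v2 -> 30
Read results in order: ['NONE', '29', 'NONE', 'NONE', 'NONE', 'NONE', 'NONE', 'NONE', '30']
NONE count = 7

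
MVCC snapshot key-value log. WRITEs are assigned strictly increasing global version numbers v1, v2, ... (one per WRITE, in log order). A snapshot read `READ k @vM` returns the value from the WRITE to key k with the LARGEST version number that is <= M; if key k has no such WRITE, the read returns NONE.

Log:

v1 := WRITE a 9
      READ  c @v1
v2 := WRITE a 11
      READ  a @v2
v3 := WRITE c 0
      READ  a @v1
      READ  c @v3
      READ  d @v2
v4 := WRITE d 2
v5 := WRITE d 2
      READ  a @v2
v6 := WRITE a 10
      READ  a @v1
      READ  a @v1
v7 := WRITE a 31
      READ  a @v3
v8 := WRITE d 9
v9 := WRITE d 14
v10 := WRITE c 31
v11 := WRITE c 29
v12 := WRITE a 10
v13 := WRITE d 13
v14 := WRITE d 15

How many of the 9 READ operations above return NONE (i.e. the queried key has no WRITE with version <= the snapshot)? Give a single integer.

v1: WRITE a=9  (a history now [(1, 9)])
READ c @v1: history=[] -> no version <= 1 -> NONE
v2: WRITE a=11  (a history now [(1, 9), (2, 11)])
READ a @v2: history=[(1, 9), (2, 11)] -> pick v2 -> 11
v3: WRITE c=0  (c history now [(3, 0)])
READ a @v1: history=[(1, 9), (2, 11)] -> pick v1 -> 9
READ c @v3: history=[(3, 0)] -> pick v3 -> 0
READ d @v2: history=[] -> no version <= 2 -> NONE
v4: WRITE d=2  (d history now [(4, 2)])
v5: WRITE d=2  (d history now [(4, 2), (5, 2)])
READ a @v2: history=[(1, 9), (2, 11)] -> pick v2 -> 11
v6: WRITE a=10  (a history now [(1, 9), (2, 11), (6, 10)])
READ a @v1: history=[(1, 9), (2, 11), (6, 10)] -> pick v1 -> 9
READ a @v1: history=[(1, 9), (2, 11), (6, 10)] -> pick v1 -> 9
v7: WRITE a=31  (a history now [(1, 9), (2, 11), (6, 10), (7, 31)])
READ a @v3: history=[(1, 9), (2, 11), (6, 10), (7, 31)] -> pick v2 -> 11
v8: WRITE d=9  (d history now [(4, 2), (5, 2), (8, 9)])
v9: WRITE d=14  (d history now [(4, 2), (5, 2), (8, 9), (9, 14)])
v10: WRITE c=31  (c history now [(3, 0), (10, 31)])
v11: WRITE c=29  (c history now [(3, 0), (10, 31), (11, 29)])
v12: WRITE a=10  (a history now [(1, 9), (2, 11), (6, 10), (7, 31), (12, 10)])
v13: WRITE d=13  (d history now [(4, 2), (5, 2), (8, 9), (9, 14), (13, 13)])
v14: WRITE d=15  (d history now [(4, 2), (5, 2), (8, 9), (9, 14), (13, 13), (14, 15)])
Read results in order: ['NONE', '11', '9', '0', 'NONE', '11', '9', '9', '11']
NONE count = 2

Answer: 2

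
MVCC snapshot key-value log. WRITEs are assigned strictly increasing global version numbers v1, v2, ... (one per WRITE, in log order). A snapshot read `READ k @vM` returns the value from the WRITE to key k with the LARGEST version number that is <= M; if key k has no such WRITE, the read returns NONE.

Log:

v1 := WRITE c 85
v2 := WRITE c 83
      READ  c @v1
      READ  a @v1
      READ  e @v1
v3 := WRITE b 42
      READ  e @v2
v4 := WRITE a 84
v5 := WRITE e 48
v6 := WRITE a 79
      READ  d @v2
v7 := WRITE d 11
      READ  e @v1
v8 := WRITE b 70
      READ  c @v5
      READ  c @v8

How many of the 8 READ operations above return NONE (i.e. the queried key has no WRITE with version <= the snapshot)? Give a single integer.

Answer: 5

Derivation:
v1: WRITE c=85  (c history now [(1, 85)])
v2: WRITE c=83  (c history now [(1, 85), (2, 83)])
READ c @v1: history=[(1, 85), (2, 83)] -> pick v1 -> 85
READ a @v1: history=[] -> no version <= 1 -> NONE
READ e @v1: history=[] -> no version <= 1 -> NONE
v3: WRITE b=42  (b history now [(3, 42)])
READ e @v2: history=[] -> no version <= 2 -> NONE
v4: WRITE a=84  (a history now [(4, 84)])
v5: WRITE e=48  (e history now [(5, 48)])
v6: WRITE a=79  (a history now [(4, 84), (6, 79)])
READ d @v2: history=[] -> no version <= 2 -> NONE
v7: WRITE d=11  (d history now [(7, 11)])
READ e @v1: history=[(5, 48)] -> no version <= 1 -> NONE
v8: WRITE b=70  (b history now [(3, 42), (8, 70)])
READ c @v5: history=[(1, 85), (2, 83)] -> pick v2 -> 83
READ c @v8: history=[(1, 85), (2, 83)] -> pick v2 -> 83
Read results in order: ['85', 'NONE', 'NONE', 'NONE', 'NONE', 'NONE', '83', '83']
NONE count = 5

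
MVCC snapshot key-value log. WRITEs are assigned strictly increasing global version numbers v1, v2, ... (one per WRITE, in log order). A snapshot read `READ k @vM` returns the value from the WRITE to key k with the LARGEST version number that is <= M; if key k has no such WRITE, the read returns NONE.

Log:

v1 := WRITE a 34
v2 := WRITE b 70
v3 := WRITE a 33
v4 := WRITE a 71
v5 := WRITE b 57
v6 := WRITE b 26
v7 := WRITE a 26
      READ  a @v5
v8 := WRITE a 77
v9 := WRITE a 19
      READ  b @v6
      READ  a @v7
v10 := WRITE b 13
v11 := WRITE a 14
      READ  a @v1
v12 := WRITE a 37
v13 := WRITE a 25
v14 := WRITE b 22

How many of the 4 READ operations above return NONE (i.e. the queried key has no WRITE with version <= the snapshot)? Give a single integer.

Answer: 0

Derivation:
v1: WRITE a=34  (a history now [(1, 34)])
v2: WRITE b=70  (b history now [(2, 70)])
v3: WRITE a=33  (a history now [(1, 34), (3, 33)])
v4: WRITE a=71  (a history now [(1, 34), (3, 33), (4, 71)])
v5: WRITE b=57  (b history now [(2, 70), (5, 57)])
v6: WRITE b=26  (b history now [(2, 70), (5, 57), (6, 26)])
v7: WRITE a=26  (a history now [(1, 34), (3, 33), (4, 71), (7, 26)])
READ a @v5: history=[(1, 34), (3, 33), (4, 71), (7, 26)] -> pick v4 -> 71
v8: WRITE a=77  (a history now [(1, 34), (3, 33), (4, 71), (7, 26), (8, 77)])
v9: WRITE a=19  (a history now [(1, 34), (3, 33), (4, 71), (7, 26), (8, 77), (9, 19)])
READ b @v6: history=[(2, 70), (5, 57), (6, 26)] -> pick v6 -> 26
READ a @v7: history=[(1, 34), (3, 33), (4, 71), (7, 26), (8, 77), (9, 19)] -> pick v7 -> 26
v10: WRITE b=13  (b history now [(2, 70), (5, 57), (6, 26), (10, 13)])
v11: WRITE a=14  (a history now [(1, 34), (3, 33), (4, 71), (7, 26), (8, 77), (9, 19), (11, 14)])
READ a @v1: history=[(1, 34), (3, 33), (4, 71), (7, 26), (8, 77), (9, 19), (11, 14)] -> pick v1 -> 34
v12: WRITE a=37  (a history now [(1, 34), (3, 33), (4, 71), (7, 26), (8, 77), (9, 19), (11, 14), (12, 37)])
v13: WRITE a=25  (a history now [(1, 34), (3, 33), (4, 71), (7, 26), (8, 77), (9, 19), (11, 14), (12, 37), (13, 25)])
v14: WRITE b=22  (b history now [(2, 70), (5, 57), (6, 26), (10, 13), (14, 22)])
Read results in order: ['71', '26', '26', '34']
NONE count = 0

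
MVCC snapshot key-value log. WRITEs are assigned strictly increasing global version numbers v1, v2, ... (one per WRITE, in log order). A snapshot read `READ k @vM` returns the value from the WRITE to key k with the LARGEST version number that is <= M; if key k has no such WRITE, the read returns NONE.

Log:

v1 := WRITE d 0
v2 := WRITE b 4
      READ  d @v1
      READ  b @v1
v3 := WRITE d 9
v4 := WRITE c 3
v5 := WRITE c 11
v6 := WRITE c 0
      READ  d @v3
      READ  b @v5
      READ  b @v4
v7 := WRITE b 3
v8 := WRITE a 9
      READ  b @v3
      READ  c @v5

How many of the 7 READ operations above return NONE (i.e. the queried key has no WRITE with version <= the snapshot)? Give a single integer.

v1: WRITE d=0  (d history now [(1, 0)])
v2: WRITE b=4  (b history now [(2, 4)])
READ d @v1: history=[(1, 0)] -> pick v1 -> 0
READ b @v1: history=[(2, 4)] -> no version <= 1 -> NONE
v3: WRITE d=9  (d history now [(1, 0), (3, 9)])
v4: WRITE c=3  (c history now [(4, 3)])
v5: WRITE c=11  (c history now [(4, 3), (5, 11)])
v6: WRITE c=0  (c history now [(4, 3), (5, 11), (6, 0)])
READ d @v3: history=[(1, 0), (3, 9)] -> pick v3 -> 9
READ b @v5: history=[(2, 4)] -> pick v2 -> 4
READ b @v4: history=[(2, 4)] -> pick v2 -> 4
v7: WRITE b=3  (b history now [(2, 4), (7, 3)])
v8: WRITE a=9  (a history now [(8, 9)])
READ b @v3: history=[(2, 4), (7, 3)] -> pick v2 -> 4
READ c @v5: history=[(4, 3), (5, 11), (6, 0)] -> pick v5 -> 11
Read results in order: ['0', 'NONE', '9', '4', '4', '4', '11']
NONE count = 1

Answer: 1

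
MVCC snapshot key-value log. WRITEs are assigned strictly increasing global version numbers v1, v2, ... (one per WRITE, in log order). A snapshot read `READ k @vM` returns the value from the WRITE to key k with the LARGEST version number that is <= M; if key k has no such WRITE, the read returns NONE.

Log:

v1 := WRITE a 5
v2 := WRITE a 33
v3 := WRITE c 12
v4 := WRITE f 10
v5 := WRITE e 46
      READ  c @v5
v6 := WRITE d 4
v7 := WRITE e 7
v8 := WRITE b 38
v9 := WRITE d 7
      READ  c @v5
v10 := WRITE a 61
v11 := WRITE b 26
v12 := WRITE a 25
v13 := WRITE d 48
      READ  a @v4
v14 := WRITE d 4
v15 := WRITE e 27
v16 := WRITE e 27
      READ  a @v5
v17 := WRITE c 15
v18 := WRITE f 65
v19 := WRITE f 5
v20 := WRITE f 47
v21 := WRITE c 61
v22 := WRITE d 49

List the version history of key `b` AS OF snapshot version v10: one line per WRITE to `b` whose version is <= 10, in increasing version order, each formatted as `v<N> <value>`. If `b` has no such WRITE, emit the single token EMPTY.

Answer: v8 38

Derivation:
Scan writes for key=b with version <= 10:
  v1 WRITE a 5 -> skip
  v2 WRITE a 33 -> skip
  v3 WRITE c 12 -> skip
  v4 WRITE f 10 -> skip
  v5 WRITE e 46 -> skip
  v6 WRITE d 4 -> skip
  v7 WRITE e 7 -> skip
  v8 WRITE b 38 -> keep
  v9 WRITE d 7 -> skip
  v10 WRITE a 61 -> skip
  v11 WRITE b 26 -> drop (> snap)
  v12 WRITE a 25 -> skip
  v13 WRITE d 48 -> skip
  v14 WRITE d 4 -> skip
  v15 WRITE e 27 -> skip
  v16 WRITE e 27 -> skip
  v17 WRITE c 15 -> skip
  v18 WRITE f 65 -> skip
  v19 WRITE f 5 -> skip
  v20 WRITE f 47 -> skip
  v21 WRITE c 61 -> skip
  v22 WRITE d 49 -> skip
Collected: [(8, 38)]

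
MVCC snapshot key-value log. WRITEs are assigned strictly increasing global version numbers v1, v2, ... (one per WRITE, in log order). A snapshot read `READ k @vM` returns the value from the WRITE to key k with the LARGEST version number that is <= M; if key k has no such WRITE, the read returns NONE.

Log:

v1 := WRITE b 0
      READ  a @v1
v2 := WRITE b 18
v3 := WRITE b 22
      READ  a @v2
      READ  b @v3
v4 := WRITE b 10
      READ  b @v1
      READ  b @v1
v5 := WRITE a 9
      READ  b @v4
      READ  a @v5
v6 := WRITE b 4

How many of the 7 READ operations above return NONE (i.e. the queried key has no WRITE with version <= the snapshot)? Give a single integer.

v1: WRITE b=0  (b history now [(1, 0)])
READ a @v1: history=[] -> no version <= 1 -> NONE
v2: WRITE b=18  (b history now [(1, 0), (2, 18)])
v3: WRITE b=22  (b history now [(1, 0), (2, 18), (3, 22)])
READ a @v2: history=[] -> no version <= 2 -> NONE
READ b @v3: history=[(1, 0), (2, 18), (3, 22)] -> pick v3 -> 22
v4: WRITE b=10  (b history now [(1, 0), (2, 18), (3, 22), (4, 10)])
READ b @v1: history=[(1, 0), (2, 18), (3, 22), (4, 10)] -> pick v1 -> 0
READ b @v1: history=[(1, 0), (2, 18), (3, 22), (4, 10)] -> pick v1 -> 0
v5: WRITE a=9  (a history now [(5, 9)])
READ b @v4: history=[(1, 0), (2, 18), (3, 22), (4, 10)] -> pick v4 -> 10
READ a @v5: history=[(5, 9)] -> pick v5 -> 9
v6: WRITE b=4  (b history now [(1, 0), (2, 18), (3, 22), (4, 10), (6, 4)])
Read results in order: ['NONE', 'NONE', '22', '0', '0', '10', '9']
NONE count = 2

Answer: 2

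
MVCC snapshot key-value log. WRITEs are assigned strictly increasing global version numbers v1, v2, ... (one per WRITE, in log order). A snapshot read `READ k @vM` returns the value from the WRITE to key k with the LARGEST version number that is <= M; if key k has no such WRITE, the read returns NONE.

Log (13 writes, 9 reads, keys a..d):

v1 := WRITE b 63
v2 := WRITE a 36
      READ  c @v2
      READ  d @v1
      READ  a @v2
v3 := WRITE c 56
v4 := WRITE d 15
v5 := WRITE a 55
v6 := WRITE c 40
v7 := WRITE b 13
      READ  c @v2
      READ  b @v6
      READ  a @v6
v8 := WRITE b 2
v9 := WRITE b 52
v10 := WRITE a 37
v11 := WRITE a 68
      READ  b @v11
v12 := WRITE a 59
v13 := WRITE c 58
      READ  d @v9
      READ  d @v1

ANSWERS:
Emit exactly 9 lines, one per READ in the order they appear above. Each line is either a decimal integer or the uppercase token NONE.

Answer: NONE
NONE
36
NONE
63
55
52
15
NONE

Derivation:
v1: WRITE b=63  (b history now [(1, 63)])
v2: WRITE a=36  (a history now [(2, 36)])
READ c @v2: history=[] -> no version <= 2 -> NONE
READ d @v1: history=[] -> no version <= 1 -> NONE
READ a @v2: history=[(2, 36)] -> pick v2 -> 36
v3: WRITE c=56  (c history now [(3, 56)])
v4: WRITE d=15  (d history now [(4, 15)])
v5: WRITE a=55  (a history now [(2, 36), (5, 55)])
v6: WRITE c=40  (c history now [(3, 56), (6, 40)])
v7: WRITE b=13  (b history now [(1, 63), (7, 13)])
READ c @v2: history=[(3, 56), (6, 40)] -> no version <= 2 -> NONE
READ b @v6: history=[(1, 63), (7, 13)] -> pick v1 -> 63
READ a @v6: history=[(2, 36), (5, 55)] -> pick v5 -> 55
v8: WRITE b=2  (b history now [(1, 63), (7, 13), (8, 2)])
v9: WRITE b=52  (b history now [(1, 63), (7, 13), (8, 2), (9, 52)])
v10: WRITE a=37  (a history now [(2, 36), (5, 55), (10, 37)])
v11: WRITE a=68  (a history now [(2, 36), (5, 55), (10, 37), (11, 68)])
READ b @v11: history=[(1, 63), (7, 13), (8, 2), (9, 52)] -> pick v9 -> 52
v12: WRITE a=59  (a history now [(2, 36), (5, 55), (10, 37), (11, 68), (12, 59)])
v13: WRITE c=58  (c history now [(3, 56), (6, 40), (13, 58)])
READ d @v9: history=[(4, 15)] -> pick v4 -> 15
READ d @v1: history=[(4, 15)] -> no version <= 1 -> NONE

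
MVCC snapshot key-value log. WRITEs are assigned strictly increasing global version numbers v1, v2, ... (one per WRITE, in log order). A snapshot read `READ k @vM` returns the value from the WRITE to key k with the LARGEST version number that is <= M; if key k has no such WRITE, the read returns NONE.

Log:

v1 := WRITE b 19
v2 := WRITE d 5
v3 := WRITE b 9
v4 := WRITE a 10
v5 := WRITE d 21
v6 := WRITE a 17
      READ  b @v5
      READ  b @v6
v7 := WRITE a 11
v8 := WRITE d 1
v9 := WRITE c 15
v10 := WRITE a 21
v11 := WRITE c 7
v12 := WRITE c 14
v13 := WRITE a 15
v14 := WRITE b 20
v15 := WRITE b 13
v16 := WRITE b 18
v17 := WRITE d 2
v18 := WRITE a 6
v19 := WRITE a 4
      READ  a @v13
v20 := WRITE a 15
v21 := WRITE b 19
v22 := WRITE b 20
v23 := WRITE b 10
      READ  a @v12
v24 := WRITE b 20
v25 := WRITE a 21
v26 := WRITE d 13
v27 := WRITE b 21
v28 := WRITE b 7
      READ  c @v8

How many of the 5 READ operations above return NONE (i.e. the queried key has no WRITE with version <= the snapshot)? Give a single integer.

v1: WRITE b=19  (b history now [(1, 19)])
v2: WRITE d=5  (d history now [(2, 5)])
v3: WRITE b=9  (b history now [(1, 19), (3, 9)])
v4: WRITE a=10  (a history now [(4, 10)])
v5: WRITE d=21  (d history now [(2, 5), (5, 21)])
v6: WRITE a=17  (a history now [(4, 10), (6, 17)])
READ b @v5: history=[(1, 19), (3, 9)] -> pick v3 -> 9
READ b @v6: history=[(1, 19), (3, 9)] -> pick v3 -> 9
v7: WRITE a=11  (a history now [(4, 10), (6, 17), (7, 11)])
v8: WRITE d=1  (d history now [(2, 5), (5, 21), (8, 1)])
v9: WRITE c=15  (c history now [(9, 15)])
v10: WRITE a=21  (a history now [(4, 10), (6, 17), (7, 11), (10, 21)])
v11: WRITE c=7  (c history now [(9, 15), (11, 7)])
v12: WRITE c=14  (c history now [(9, 15), (11, 7), (12, 14)])
v13: WRITE a=15  (a history now [(4, 10), (6, 17), (7, 11), (10, 21), (13, 15)])
v14: WRITE b=20  (b history now [(1, 19), (3, 9), (14, 20)])
v15: WRITE b=13  (b history now [(1, 19), (3, 9), (14, 20), (15, 13)])
v16: WRITE b=18  (b history now [(1, 19), (3, 9), (14, 20), (15, 13), (16, 18)])
v17: WRITE d=2  (d history now [(2, 5), (5, 21), (8, 1), (17, 2)])
v18: WRITE a=6  (a history now [(4, 10), (6, 17), (7, 11), (10, 21), (13, 15), (18, 6)])
v19: WRITE a=4  (a history now [(4, 10), (6, 17), (7, 11), (10, 21), (13, 15), (18, 6), (19, 4)])
READ a @v13: history=[(4, 10), (6, 17), (7, 11), (10, 21), (13, 15), (18, 6), (19, 4)] -> pick v13 -> 15
v20: WRITE a=15  (a history now [(4, 10), (6, 17), (7, 11), (10, 21), (13, 15), (18, 6), (19, 4), (20, 15)])
v21: WRITE b=19  (b history now [(1, 19), (3, 9), (14, 20), (15, 13), (16, 18), (21, 19)])
v22: WRITE b=20  (b history now [(1, 19), (3, 9), (14, 20), (15, 13), (16, 18), (21, 19), (22, 20)])
v23: WRITE b=10  (b history now [(1, 19), (3, 9), (14, 20), (15, 13), (16, 18), (21, 19), (22, 20), (23, 10)])
READ a @v12: history=[(4, 10), (6, 17), (7, 11), (10, 21), (13, 15), (18, 6), (19, 4), (20, 15)] -> pick v10 -> 21
v24: WRITE b=20  (b history now [(1, 19), (3, 9), (14, 20), (15, 13), (16, 18), (21, 19), (22, 20), (23, 10), (24, 20)])
v25: WRITE a=21  (a history now [(4, 10), (6, 17), (7, 11), (10, 21), (13, 15), (18, 6), (19, 4), (20, 15), (25, 21)])
v26: WRITE d=13  (d history now [(2, 5), (5, 21), (8, 1), (17, 2), (26, 13)])
v27: WRITE b=21  (b history now [(1, 19), (3, 9), (14, 20), (15, 13), (16, 18), (21, 19), (22, 20), (23, 10), (24, 20), (27, 21)])
v28: WRITE b=7  (b history now [(1, 19), (3, 9), (14, 20), (15, 13), (16, 18), (21, 19), (22, 20), (23, 10), (24, 20), (27, 21), (28, 7)])
READ c @v8: history=[(9, 15), (11, 7), (12, 14)] -> no version <= 8 -> NONE
Read results in order: ['9', '9', '15', '21', 'NONE']
NONE count = 1

Answer: 1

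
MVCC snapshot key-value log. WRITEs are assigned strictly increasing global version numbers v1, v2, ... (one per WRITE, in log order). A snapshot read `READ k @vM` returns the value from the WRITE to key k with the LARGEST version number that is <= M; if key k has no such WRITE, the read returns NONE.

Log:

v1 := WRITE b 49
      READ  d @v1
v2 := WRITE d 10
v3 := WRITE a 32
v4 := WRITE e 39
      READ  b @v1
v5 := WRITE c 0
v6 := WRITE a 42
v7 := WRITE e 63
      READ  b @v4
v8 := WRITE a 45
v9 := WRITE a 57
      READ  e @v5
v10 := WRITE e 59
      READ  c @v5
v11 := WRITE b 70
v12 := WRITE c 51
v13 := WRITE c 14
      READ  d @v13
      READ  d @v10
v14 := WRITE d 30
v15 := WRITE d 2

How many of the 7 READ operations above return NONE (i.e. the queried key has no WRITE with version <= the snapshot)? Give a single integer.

v1: WRITE b=49  (b history now [(1, 49)])
READ d @v1: history=[] -> no version <= 1 -> NONE
v2: WRITE d=10  (d history now [(2, 10)])
v3: WRITE a=32  (a history now [(3, 32)])
v4: WRITE e=39  (e history now [(4, 39)])
READ b @v1: history=[(1, 49)] -> pick v1 -> 49
v5: WRITE c=0  (c history now [(5, 0)])
v6: WRITE a=42  (a history now [(3, 32), (6, 42)])
v7: WRITE e=63  (e history now [(4, 39), (7, 63)])
READ b @v4: history=[(1, 49)] -> pick v1 -> 49
v8: WRITE a=45  (a history now [(3, 32), (6, 42), (8, 45)])
v9: WRITE a=57  (a history now [(3, 32), (6, 42), (8, 45), (9, 57)])
READ e @v5: history=[(4, 39), (7, 63)] -> pick v4 -> 39
v10: WRITE e=59  (e history now [(4, 39), (7, 63), (10, 59)])
READ c @v5: history=[(5, 0)] -> pick v5 -> 0
v11: WRITE b=70  (b history now [(1, 49), (11, 70)])
v12: WRITE c=51  (c history now [(5, 0), (12, 51)])
v13: WRITE c=14  (c history now [(5, 0), (12, 51), (13, 14)])
READ d @v13: history=[(2, 10)] -> pick v2 -> 10
READ d @v10: history=[(2, 10)] -> pick v2 -> 10
v14: WRITE d=30  (d history now [(2, 10), (14, 30)])
v15: WRITE d=2  (d history now [(2, 10), (14, 30), (15, 2)])
Read results in order: ['NONE', '49', '49', '39', '0', '10', '10']
NONE count = 1

Answer: 1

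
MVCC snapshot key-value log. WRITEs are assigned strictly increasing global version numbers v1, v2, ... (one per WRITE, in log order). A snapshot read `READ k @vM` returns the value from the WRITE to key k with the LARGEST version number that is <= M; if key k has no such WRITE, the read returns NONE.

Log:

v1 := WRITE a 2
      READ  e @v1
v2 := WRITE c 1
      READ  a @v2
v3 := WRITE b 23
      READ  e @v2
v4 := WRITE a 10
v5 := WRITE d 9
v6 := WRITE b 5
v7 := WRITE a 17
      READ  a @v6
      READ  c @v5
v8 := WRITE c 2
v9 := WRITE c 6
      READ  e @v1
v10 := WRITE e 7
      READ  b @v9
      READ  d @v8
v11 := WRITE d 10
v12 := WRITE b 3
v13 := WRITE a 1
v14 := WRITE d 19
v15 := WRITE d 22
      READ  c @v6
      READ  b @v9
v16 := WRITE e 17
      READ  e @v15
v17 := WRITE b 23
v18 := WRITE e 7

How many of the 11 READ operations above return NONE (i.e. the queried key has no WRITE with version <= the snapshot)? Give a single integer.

v1: WRITE a=2  (a history now [(1, 2)])
READ e @v1: history=[] -> no version <= 1 -> NONE
v2: WRITE c=1  (c history now [(2, 1)])
READ a @v2: history=[(1, 2)] -> pick v1 -> 2
v3: WRITE b=23  (b history now [(3, 23)])
READ e @v2: history=[] -> no version <= 2 -> NONE
v4: WRITE a=10  (a history now [(1, 2), (4, 10)])
v5: WRITE d=9  (d history now [(5, 9)])
v6: WRITE b=5  (b history now [(3, 23), (6, 5)])
v7: WRITE a=17  (a history now [(1, 2), (4, 10), (7, 17)])
READ a @v6: history=[(1, 2), (4, 10), (7, 17)] -> pick v4 -> 10
READ c @v5: history=[(2, 1)] -> pick v2 -> 1
v8: WRITE c=2  (c history now [(2, 1), (8, 2)])
v9: WRITE c=6  (c history now [(2, 1), (8, 2), (9, 6)])
READ e @v1: history=[] -> no version <= 1 -> NONE
v10: WRITE e=7  (e history now [(10, 7)])
READ b @v9: history=[(3, 23), (6, 5)] -> pick v6 -> 5
READ d @v8: history=[(5, 9)] -> pick v5 -> 9
v11: WRITE d=10  (d history now [(5, 9), (11, 10)])
v12: WRITE b=3  (b history now [(3, 23), (6, 5), (12, 3)])
v13: WRITE a=1  (a history now [(1, 2), (4, 10), (7, 17), (13, 1)])
v14: WRITE d=19  (d history now [(5, 9), (11, 10), (14, 19)])
v15: WRITE d=22  (d history now [(5, 9), (11, 10), (14, 19), (15, 22)])
READ c @v6: history=[(2, 1), (8, 2), (9, 6)] -> pick v2 -> 1
READ b @v9: history=[(3, 23), (6, 5), (12, 3)] -> pick v6 -> 5
v16: WRITE e=17  (e history now [(10, 7), (16, 17)])
READ e @v15: history=[(10, 7), (16, 17)] -> pick v10 -> 7
v17: WRITE b=23  (b history now [(3, 23), (6, 5), (12, 3), (17, 23)])
v18: WRITE e=7  (e history now [(10, 7), (16, 17), (18, 7)])
Read results in order: ['NONE', '2', 'NONE', '10', '1', 'NONE', '5', '9', '1', '5', '7']
NONE count = 3

Answer: 3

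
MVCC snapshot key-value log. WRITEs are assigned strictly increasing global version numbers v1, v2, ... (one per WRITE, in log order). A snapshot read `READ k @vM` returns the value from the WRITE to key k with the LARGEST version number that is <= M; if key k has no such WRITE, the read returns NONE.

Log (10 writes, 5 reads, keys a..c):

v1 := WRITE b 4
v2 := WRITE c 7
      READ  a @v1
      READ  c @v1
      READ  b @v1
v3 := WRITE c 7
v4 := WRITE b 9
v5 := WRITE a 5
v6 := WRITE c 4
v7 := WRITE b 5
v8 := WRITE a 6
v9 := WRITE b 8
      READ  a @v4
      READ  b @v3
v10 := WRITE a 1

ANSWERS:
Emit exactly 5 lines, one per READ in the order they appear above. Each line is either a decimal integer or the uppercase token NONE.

Answer: NONE
NONE
4
NONE
4

Derivation:
v1: WRITE b=4  (b history now [(1, 4)])
v2: WRITE c=7  (c history now [(2, 7)])
READ a @v1: history=[] -> no version <= 1 -> NONE
READ c @v1: history=[(2, 7)] -> no version <= 1 -> NONE
READ b @v1: history=[(1, 4)] -> pick v1 -> 4
v3: WRITE c=7  (c history now [(2, 7), (3, 7)])
v4: WRITE b=9  (b history now [(1, 4), (4, 9)])
v5: WRITE a=5  (a history now [(5, 5)])
v6: WRITE c=4  (c history now [(2, 7), (3, 7), (6, 4)])
v7: WRITE b=5  (b history now [(1, 4), (4, 9), (7, 5)])
v8: WRITE a=6  (a history now [(5, 5), (8, 6)])
v9: WRITE b=8  (b history now [(1, 4), (4, 9), (7, 5), (9, 8)])
READ a @v4: history=[(5, 5), (8, 6)] -> no version <= 4 -> NONE
READ b @v3: history=[(1, 4), (4, 9), (7, 5), (9, 8)] -> pick v1 -> 4
v10: WRITE a=1  (a history now [(5, 5), (8, 6), (10, 1)])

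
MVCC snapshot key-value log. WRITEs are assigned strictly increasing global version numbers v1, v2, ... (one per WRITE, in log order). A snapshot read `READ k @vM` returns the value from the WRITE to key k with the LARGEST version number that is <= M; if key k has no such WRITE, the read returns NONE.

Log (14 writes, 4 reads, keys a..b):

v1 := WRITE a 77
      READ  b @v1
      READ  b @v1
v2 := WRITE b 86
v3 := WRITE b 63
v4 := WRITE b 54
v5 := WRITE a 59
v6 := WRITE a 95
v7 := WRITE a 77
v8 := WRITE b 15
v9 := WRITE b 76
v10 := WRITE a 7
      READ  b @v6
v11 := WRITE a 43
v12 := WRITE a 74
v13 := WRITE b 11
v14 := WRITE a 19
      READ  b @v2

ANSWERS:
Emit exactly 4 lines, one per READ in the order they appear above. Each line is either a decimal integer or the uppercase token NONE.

Answer: NONE
NONE
54
86

Derivation:
v1: WRITE a=77  (a history now [(1, 77)])
READ b @v1: history=[] -> no version <= 1 -> NONE
READ b @v1: history=[] -> no version <= 1 -> NONE
v2: WRITE b=86  (b history now [(2, 86)])
v3: WRITE b=63  (b history now [(2, 86), (3, 63)])
v4: WRITE b=54  (b history now [(2, 86), (3, 63), (4, 54)])
v5: WRITE a=59  (a history now [(1, 77), (5, 59)])
v6: WRITE a=95  (a history now [(1, 77), (5, 59), (6, 95)])
v7: WRITE a=77  (a history now [(1, 77), (5, 59), (6, 95), (7, 77)])
v8: WRITE b=15  (b history now [(2, 86), (3, 63), (4, 54), (8, 15)])
v9: WRITE b=76  (b history now [(2, 86), (3, 63), (4, 54), (8, 15), (9, 76)])
v10: WRITE a=7  (a history now [(1, 77), (5, 59), (6, 95), (7, 77), (10, 7)])
READ b @v6: history=[(2, 86), (3, 63), (4, 54), (8, 15), (9, 76)] -> pick v4 -> 54
v11: WRITE a=43  (a history now [(1, 77), (5, 59), (6, 95), (7, 77), (10, 7), (11, 43)])
v12: WRITE a=74  (a history now [(1, 77), (5, 59), (6, 95), (7, 77), (10, 7), (11, 43), (12, 74)])
v13: WRITE b=11  (b history now [(2, 86), (3, 63), (4, 54), (8, 15), (9, 76), (13, 11)])
v14: WRITE a=19  (a history now [(1, 77), (5, 59), (6, 95), (7, 77), (10, 7), (11, 43), (12, 74), (14, 19)])
READ b @v2: history=[(2, 86), (3, 63), (4, 54), (8, 15), (9, 76), (13, 11)] -> pick v2 -> 86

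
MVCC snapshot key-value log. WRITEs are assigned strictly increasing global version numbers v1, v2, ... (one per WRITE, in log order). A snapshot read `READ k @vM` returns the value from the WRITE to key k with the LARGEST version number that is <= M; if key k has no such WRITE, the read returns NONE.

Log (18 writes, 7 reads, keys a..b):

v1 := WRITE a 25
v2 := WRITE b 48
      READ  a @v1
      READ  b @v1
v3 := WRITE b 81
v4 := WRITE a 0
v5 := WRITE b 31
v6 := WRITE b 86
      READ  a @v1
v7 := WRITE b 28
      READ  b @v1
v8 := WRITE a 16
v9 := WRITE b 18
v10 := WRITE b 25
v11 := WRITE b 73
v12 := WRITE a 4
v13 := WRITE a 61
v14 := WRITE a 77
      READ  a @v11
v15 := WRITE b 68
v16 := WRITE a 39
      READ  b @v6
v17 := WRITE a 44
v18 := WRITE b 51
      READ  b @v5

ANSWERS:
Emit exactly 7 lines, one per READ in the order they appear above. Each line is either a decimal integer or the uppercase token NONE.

Answer: 25
NONE
25
NONE
16
86
31

Derivation:
v1: WRITE a=25  (a history now [(1, 25)])
v2: WRITE b=48  (b history now [(2, 48)])
READ a @v1: history=[(1, 25)] -> pick v1 -> 25
READ b @v1: history=[(2, 48)] -> no version <= 1 -> NONE
v3: WRITE b=81  (b history now [(2, 48), (3, 81)])
v4: WRITE a=0  (a history now [(1, 25), (4, 0)])
v5: WRITE b=31  (b history now [(2, 48), (3, 81), (5, 31)])
v6: WRITE b=86  (b history now [(2, 48), (3, 81), (5, 31), (6, 86)])
READ a @v1: history=[(1, 25), (4, 0)] -> pick v1 -> 25
v7: WRITE b=28  (b history now [(2, 48), (3, 81), (5, 31), (6, 86), (7, 28)])
READ b @v1: history=[(2, 48), (3, 81), (5, 31), (6, 86), (7, 28)] -> no version <= 1 -> NONE
v8: WRITE a=16  (a history now [(1, 25), (4, 0), (8, 16)])
v9: WRITE b=18  (b history now [(2, 48), (3, 81), (5, 31), (6, 86), (7, 28), (9, 18)])
v10: WRITE b=25  (b history now [(2, 48), (3, 81), (5, 31), (6, 86), (7, 28), (9, 18), (10, 25)])
v11: WRITE b=73  (b history now [(2, 48), (3, 81), (5, 31), (6, 86), (7, 28), (9, 18), (10, 25), (11, 73)])
v12: WRITE a=4  (a history now [(1, 25), (4, 0), (8, 16), (12, 4)])
v13: WRITE a=61  (a history now [(1, 25), (4, 0), (8, 16), (12, 4), (13, 61)])
v14: WRITE a=77  (a history now [(1, 25), (4, 0), (8, 16), (12, 4), (13, 61), (14, 77)])
READ a @v11: history=[(1, 25), (4, 0), (8, 16), (12, 4), (13, 61), (14, 77)] -> pick v8 -> 16
v15: WRITE b=68  (b history now [(2, 48), (3, 81), (5, 31), (6, 86), (7, 28), (9, 18), (10, 25), (11, 73), (15, 68)])
v16: WRITE a=39  (a history now [(1, 25), (4, 0), (8, 16), (12, 4), (13, 61), (14, 77), (16, 39)])
READ b @v6: history=[(2, 48), (3, 81), (5, 31), (6, 86), (7, 28), (9, 18), (10, 25), (11, 73), (15, 68)] -> pick v6 -> 86
v17: WRITE a=44  (a history now [(1, 25), (4, 0), (8, 16), (12, 4), (13, 61), (14, 77), (16, 39), (17, 44)])
v18: WRITE b=51  (b history now [(2, 48), (3, 81), (5, 31), (6, 86), (7, 28), (9, 18), (10, 25), (11, 73), (15, 68), (18, 51)])
READ b @v5: history=[(2, 48), (3, 81), (5, 31), (6, 86), (7, 28), (9, 18), (10, 25), (11, 73), (15, 68), (18, 51)] -> pick v5 -> 31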